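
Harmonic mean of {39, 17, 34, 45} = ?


Sum of reciprocals = 1/39 + 1/17 + 1/34 + 1/45 = 0.136099
HM = 4/0.136099 = 29.3905

HM = 29.3905


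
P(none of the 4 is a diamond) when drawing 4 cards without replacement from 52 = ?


P(no diamonds) = (39/52) × (38/51) × (37/50) × (36/49)
= 0.3038

P = 0.3038


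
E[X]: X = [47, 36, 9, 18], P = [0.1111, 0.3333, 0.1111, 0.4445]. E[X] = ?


E[X] = 47*0.1111 + 36*0.3333 + 9*0.1111 + 18*0.4445
= 5.2217 + 11.9988 + 0.9999 + 8.0010
= 26.2214

E[X] = 26.2214


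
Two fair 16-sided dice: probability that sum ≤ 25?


Total outcomes = 16×16 = 256
Favorable (sum ≤ 25): 228
P = 228/256 = 0.8906

P = 0.8906


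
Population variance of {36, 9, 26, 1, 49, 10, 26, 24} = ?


Mean = 22.6250
Squared deviations: 178.8906, 185.6406, 11.3906, 467.6406, 695.6406, 159.3906, 11.3906, 1.8906
Sum = 1711.8750
Variance = 1711.8750/8 = 213.9844

Variance = 213.9844


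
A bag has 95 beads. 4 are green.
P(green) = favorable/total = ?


P = 4/95 = 0.0421

P = 0.0421


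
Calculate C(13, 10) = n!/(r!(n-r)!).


C(13,10) = 13!/(10! × 3!)
= 6227020800/(3628800 × 6)
= 286

C(13,10) = 286


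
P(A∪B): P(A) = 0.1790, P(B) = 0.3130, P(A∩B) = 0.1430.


P(A∪B) = 0.1790 + 0.3130 - 0.1430
= 0.4920 - 0.1430
= 0.3490

P(A∪B) = 0.3490


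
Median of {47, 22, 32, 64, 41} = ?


Sorted: 22, 32, 41, 47, 64
n = 5 (odd)
Middle value = 41

Median = 41


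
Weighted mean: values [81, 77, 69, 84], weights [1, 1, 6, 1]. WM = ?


Numerator = 81*1 + 77*1 + 69*6 + 84*1 = 656
Denominator = 1 + 1 + 6 + 1 = 9
WM = 656/9 = 72.8889

WM = 72.8889


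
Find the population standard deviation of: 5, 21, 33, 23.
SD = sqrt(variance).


Mean = 20.5000
Variance = 100.7500
SD = sqrt(100.7500) = 10.0374

SD = 10.0374


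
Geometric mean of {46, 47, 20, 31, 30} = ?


Product = 46 × 47 × 20 × 31 × 30 = 40213200
GM = 40213200^(1/5) = 33.1798

GM = 33.1798


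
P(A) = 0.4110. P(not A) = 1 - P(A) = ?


P(not A) = 1 - 0.4110 = 0.5890

P(not A) = 0.5890


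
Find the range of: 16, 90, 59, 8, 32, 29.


Max = 90, Min = 8
Range = 90 - 8 = 82

Range = 82


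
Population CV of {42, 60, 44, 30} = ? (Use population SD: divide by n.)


Mean = 44.0000
SD = 10.6771
CV = (10.6771/44.0000)*100 = 24.2661%

CV = 24.2661%


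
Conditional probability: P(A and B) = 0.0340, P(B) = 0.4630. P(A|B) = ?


P(A|B) = 0.0340/0.4630 = 0.0734

P(A|B) = 0.0734


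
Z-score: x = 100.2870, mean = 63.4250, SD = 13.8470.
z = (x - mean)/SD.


z = (100.2870 - 63.4250)/13.8470
= 36.8620/13.8470
= 2.6621

z = 2.6621


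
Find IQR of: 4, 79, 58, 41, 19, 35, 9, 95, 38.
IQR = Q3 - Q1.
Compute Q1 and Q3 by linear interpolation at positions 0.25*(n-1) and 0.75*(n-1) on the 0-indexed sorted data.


Sorted: 4, 9, 19, 35, 38, 41, 58, 79, 95
Q1 (25th %ile) = 19.0000
Q3 (75th %ile) = 58.0000
IQR = 58.0000 - 19.0000 = 39.0000

IQR = 39.0000


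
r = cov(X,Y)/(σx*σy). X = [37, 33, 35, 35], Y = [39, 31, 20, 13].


Mean X = 35.0000, Mean Y = 25.7500
SD X = 1.414214, SD Y = 9.984363
Cov = 4.000000
r = 4.000000/(1.414214*9.984363) = 0.2833

r = 0.2833


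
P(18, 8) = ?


P(18,8) = 18!/10!
= 6402373705728000/3628800
= 1764322560

P(18,8) = 1764322560


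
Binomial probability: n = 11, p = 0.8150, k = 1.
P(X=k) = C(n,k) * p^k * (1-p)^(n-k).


C(11,1) = 11
p^1 = 0.815000
(1-p)^10 = 4.695883e-08
P = 11 * 0.815000 * 4.695883e-08 = 4.2099e-07

P(X=1) = 4.2099e-07


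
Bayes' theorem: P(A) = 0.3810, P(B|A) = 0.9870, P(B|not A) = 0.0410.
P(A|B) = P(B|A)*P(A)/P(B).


P(B) = P(B|A)*P(A) + P(B|A')*P(A')
= 0.9870*0.3810 + 0.0410*0.6190
= 0.376047 + 0.025379 = 0.401426
P(A|B) = 0.376047/0.401426 = 0.9368

P(A|B) = 0.9368


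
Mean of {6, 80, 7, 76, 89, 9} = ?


Sum = 6 + 80 + 7 + 76 + 89 + 9 = 267
n = 6
Mean = 267/6 = 44.5000

Mean = 44.5000


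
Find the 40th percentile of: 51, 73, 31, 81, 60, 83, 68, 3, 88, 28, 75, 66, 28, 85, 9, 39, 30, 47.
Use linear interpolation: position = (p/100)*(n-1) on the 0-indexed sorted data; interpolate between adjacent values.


Sorted: 3, 9, 28, 28, 30, 31, 39, 47, 51, 60, 66, 68, 73, 75, 81, 83, 85, 88
n = 18
Index = 40/100 * 17 = 6.8000
Lower = data[6] = 39, Upper = data[7] = 47
P40 = 39 + 0.8000*(8) = 45.4000

P40 = 45.4000


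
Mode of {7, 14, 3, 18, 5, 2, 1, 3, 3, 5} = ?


Frequencies: 1:1, 2:1, 3:3, 5:2, 7:1, 14:1, 18:1
Max frequency = 3
Mode = 3

Mode = 3


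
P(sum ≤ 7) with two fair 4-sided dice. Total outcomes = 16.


Total outcomes = 4×4 = 16
Favorable (sum ≤ 7): 15
P = 15/16 = 0.9375

P = 0.9375


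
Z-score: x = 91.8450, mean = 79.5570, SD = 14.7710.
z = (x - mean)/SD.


z = (91.8450 - 79.5570)/14.7710
= 12.2880/14.7710
= 0.8319

z = 0.8319


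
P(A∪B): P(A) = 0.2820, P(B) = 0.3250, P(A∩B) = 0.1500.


P(A∪B) = 0.2820 + 0.3250 - 0.1500
= 0.6070 - 0.1500
= 0.4570

P(A∪B) = 0.4570


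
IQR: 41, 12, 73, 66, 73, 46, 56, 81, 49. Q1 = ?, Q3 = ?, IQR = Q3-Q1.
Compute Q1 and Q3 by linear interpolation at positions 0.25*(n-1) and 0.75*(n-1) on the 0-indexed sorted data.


Sorted: 12, 41, 46, 49, 56, 66, 73, 73, 81
Q1 (25th %ile) = 46.0000
Q3 (75th %ile) = 73.0000
IQR = 73.0000 - 46.0000 = 27.0000

IQR = 27.0000


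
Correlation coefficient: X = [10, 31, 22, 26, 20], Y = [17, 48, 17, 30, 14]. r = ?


Mean X = 21.8000, Mean Y = 25.2000
SD X = 6.997142, SD Y = 12.671227
Cov = 69.040000
r = 69.040000/(6.997142*12.671227) = 0.7787

r = 0.7787


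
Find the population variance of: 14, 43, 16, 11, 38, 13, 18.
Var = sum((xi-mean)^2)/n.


Mean = 21.8571
Squared deviations: 61.7347, 447.0204, 34.3061, 117.8776, 260.5918, 78.4490, 14.8776
Sum = 1014.8571
Variance = 1014.8571/7 = 144.9796

Variance = 144.9796


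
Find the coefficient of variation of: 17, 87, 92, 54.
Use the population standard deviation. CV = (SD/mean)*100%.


Mean = 62.5000
SD = 30.0541
CV = (30.0541/62.5000)*100 = 48.0866%

CV = 48.0866%


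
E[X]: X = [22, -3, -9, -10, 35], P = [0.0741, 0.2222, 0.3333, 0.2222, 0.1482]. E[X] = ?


E[X] = 22*0.0741 - 3*0.2222 - 9*0.3333 - 10*0.2222 + 35*0.1482
= 1.6302 - 0.6666 - 2.9997 - 2.2220 + 5.1870
= 0.9289

E[X] = 0.9289


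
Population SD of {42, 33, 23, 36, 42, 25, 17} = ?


Mean = 31.1429
Variance = 80.9796
SD = sqrt(80.9796) = 8.9989

SD = 8.9989


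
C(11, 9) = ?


C(11,9) = 11!/(9! × 2!)
= 39916800/(362880 × 2)
= 55

C(11,9) = 55


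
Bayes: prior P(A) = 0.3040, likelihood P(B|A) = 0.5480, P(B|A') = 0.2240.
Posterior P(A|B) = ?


P(B) = P(B|A)*P(A) + P(B|A')*P(A')
= 0.5480*0.3040 + 0.2240*0.6960
= 0.166592 + 0.155904 = 0.322496
P(A|B) = 0.166592/0.322496 = 0.5166

P(A|B) = 0.5166


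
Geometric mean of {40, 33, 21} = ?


Product = 40 × 33 × 21 = 27720
GM = 27720^(1/3) = 30.2643

GM = 30.2643


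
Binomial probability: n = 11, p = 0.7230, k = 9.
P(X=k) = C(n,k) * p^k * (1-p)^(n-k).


C(11,9) = 55
p^9 = 0.053981
(1-p)^2 = 0.076729
P = 55 * 0.053981 * 0.076729 = 0.2278

P(X=9) = 0.2278


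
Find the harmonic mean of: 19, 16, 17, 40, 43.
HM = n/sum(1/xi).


Sum of reciprocals = 1/19 + 1/16 + 1/17 + 1/40 + 1/43 = 0.222211
HM = 5/0.222211 = 22.5011

HM = 22.5011


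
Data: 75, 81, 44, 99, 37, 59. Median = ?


Sorted: 37, 44, 59, 75, 81, 99
n = 6 (even)
Middle values: 59 and 75
Median = (59+75)/2 = 67.0000

Median = 67.0000


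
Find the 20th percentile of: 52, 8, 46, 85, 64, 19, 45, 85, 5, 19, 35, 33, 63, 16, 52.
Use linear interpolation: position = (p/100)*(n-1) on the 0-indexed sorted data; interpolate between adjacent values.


Sorted: 5, 8, 16, 19, 19, 33, 35, 45, 46, 52, 52, 63, 64, 85, 85
n = 15
Index = 20/100 * 14 = 2.8000
Lower = data[2] = 16, Upper = data[3] = 19
P20 = 16 + 0.8000*(3) = 18.4000

P20 = 18.4000


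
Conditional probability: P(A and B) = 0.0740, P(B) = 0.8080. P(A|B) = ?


P(A|B) = 0.0740/0.8080 = 0.0916

P(A|B) = 0.0916


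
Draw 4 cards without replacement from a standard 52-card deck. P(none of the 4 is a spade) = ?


P(no spades) = (39/52) × (38/51) × (37/50) × (36/49)
= 0.3038

P = 0.3038


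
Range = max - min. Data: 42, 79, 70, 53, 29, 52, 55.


Max = 79, Min = 29
Range = 79 - 29 = 50

Range = 50


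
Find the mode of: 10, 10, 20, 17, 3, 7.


Frequencies: 3:1, 7:1, 10:2, 17:1, 20:1
Max frequency = 2
Mode = 10

Mode = 10


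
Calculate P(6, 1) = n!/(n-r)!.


P(6,1) = 6!/5!
= 720/120
= 6

P(6,1) = 6


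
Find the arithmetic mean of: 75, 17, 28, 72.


Sum = 75 + 17 + 28 + 72 = 192
n = 4
Mean = 192/4 = 48.0000

Mean = 48.0000


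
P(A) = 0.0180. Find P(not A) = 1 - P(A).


P(not A) = 1 - 0.0180 = 0.9820

P(not A) = 0.9820


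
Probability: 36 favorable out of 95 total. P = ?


P = 36/95 = 0.3789

P = 0.3789


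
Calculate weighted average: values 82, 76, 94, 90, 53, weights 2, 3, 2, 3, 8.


Numerator = 82*2 + 76*3 + 94*2 + 90*3 + 53*8 = 1274
Denominator = 2 + 3 + 2 + 3 + 8 = 18
WM = 1274/18 = 70.7778

WM = 70.7778


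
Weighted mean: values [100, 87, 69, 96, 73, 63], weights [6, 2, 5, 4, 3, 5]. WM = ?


Numerator = 100*6 + 87*2 + 69*5 + 96*4 + 73*3 + 63*5 = 2037
Denominator = 6 + 2 + 5 + 4 + 3 + 5 = 25
WM = 2037/25 = 81.4800

WM = 81.4800


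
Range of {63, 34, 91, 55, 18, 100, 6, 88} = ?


Max = 100, Min = 6
Range = 100 - 6 = 94

Range = 94


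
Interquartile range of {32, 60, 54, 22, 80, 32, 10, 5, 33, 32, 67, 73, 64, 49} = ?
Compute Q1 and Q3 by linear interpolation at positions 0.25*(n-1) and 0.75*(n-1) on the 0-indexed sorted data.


Sorted: 5, 10, 22, 32, 32, 32, 33, 49, 54, 60, 64, 67, 73, 80
Q1 (25th %ile) = 32.0000
Q3 (75th %ile) = 63.0000
IQR = 63.0000 - 32.0000 = 31.0000

IQR = 31.0000


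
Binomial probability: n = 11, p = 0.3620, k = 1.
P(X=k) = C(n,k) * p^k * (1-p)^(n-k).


C(11,1) = 11
p^1 = 0.362000
(1-p)^10 = 0.011174
P = 11 * 0.362000 * 0.011174 = 0.0445

P(X=1) = 0.0445


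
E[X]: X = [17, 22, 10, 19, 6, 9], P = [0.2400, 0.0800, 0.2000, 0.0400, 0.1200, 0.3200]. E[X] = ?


E[X] = 17*0.2400 + 22*0.0800 + 10*0.2000 + 19*0.0400 + 6*0.1200 + 9*0.3200
= 4.0800 + 1.7600 + 2.0000 + 0.7600 + 0.7200 + 2.8800
= 12.2000

E[X] = 12.2000


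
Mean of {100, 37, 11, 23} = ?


Sum = 100 + 37 + 11 + 23 = 171
n = 4
Mean = 171/4 = 42.7500

Mean = 42.7500


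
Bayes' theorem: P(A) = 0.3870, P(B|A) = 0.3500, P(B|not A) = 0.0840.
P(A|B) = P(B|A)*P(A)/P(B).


P(B) = P(B|A)*P(A) + P(B|A')*P(A')
= 0.3500*0.3870 + 0.0840*0.6130
= 0.135450 + 0.051492 = 0.186942
P(A|B) = 0.135450/0.186942 = 0.7246

P(A|B) = 0.7246


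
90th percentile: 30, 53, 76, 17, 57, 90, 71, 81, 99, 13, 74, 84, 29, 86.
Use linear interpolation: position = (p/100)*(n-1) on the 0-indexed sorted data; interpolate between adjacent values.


Sorted: 13, 17, 29, 30, 53, 57, 71, 74, 76, 81, 84, 86, 90, 99
n = 14
Index = 90/100 * 13 = 11.7000
Lower = data[11] = 86, Upper = data[12] = 90
P90 = 86 + 0.7000*(4) = 88.8000

P90 = 88.8000


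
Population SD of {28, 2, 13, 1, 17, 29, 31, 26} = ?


Mean = 18.3750
Variance = 127.9844
SD = sqrt(127.9844) = 11.3130

SD = 11.3130


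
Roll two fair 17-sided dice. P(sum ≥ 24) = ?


Total outcomes = 17×17 = 289
Favorable (sum ≥ 24): 66
P = 66/289 = 0.2284

P = 0.2284


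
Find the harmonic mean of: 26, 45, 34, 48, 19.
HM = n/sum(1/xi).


Sum of reciprocals = 1/26 + 1/45 + 1/34 + 1/48 + 1/19 = 0.163560
HM = 5/0.163560 = 30.5697

HM = 30.5697


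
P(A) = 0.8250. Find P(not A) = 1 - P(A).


P(not A) = 1 - 0.8250 = 0.1750

P(not A) = 0.1750


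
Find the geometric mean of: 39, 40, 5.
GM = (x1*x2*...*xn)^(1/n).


Product = 39 × 40 × 5 = 7800
GM = 7800^(1/3) = 19.8319

GM = 19.8319


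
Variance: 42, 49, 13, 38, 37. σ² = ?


Mean = 35.8000
Squared deviations: 38.4400, 174.2400, 519.8400, 4.8400, 1.4400
Sum = 738.8000
Variance = 738.8000/5 = 147.7600

Variance = 147.7600


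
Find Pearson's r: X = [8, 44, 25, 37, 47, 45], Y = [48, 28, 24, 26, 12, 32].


Mean X = 34.3333, Mean Y = 28.3333
SD X = 13.876439, SD Y = 10.734161
Cov = -109.111111
r = -109.111111/(13.876439*10.734161) = -0.7325

r = -0.7325


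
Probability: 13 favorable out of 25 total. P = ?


P = 13/25 = 0.5200

P = 0.5200


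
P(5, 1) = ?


P(5,1) = 5!/4!
= 120/24
= 5

P(5,1) = 5


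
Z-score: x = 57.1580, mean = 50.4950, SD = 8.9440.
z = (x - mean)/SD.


z = (57.1580 - 50.4950)/8.9440
= 6.6630/8.9440
= 0.7450

z = 0.7450


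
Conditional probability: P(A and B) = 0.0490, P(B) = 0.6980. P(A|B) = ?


P(A|B) = 0.0490/0.6980 = 0.0702

P(A|B) = 0.0702


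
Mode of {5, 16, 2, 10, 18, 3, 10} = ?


Frequencies: 2:1, 3:1, 5:1, 10:2, 16:1, 18:1
Max frequency = 2
Mode = 10

Mode = 10


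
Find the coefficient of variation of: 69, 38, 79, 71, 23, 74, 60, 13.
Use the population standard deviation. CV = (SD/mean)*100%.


Mean = 53.3750
SD = 23.6376
CV = (23.6376/53.3750)*100 = 44.2858%

CV = 44.2858%


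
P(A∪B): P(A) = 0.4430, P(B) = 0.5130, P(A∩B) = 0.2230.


P(A∪B) = 0.4430 + 0.5130 - 0.2230
= 0.9560 - 0.2230
= 0.7330

P(A∪B) = 0.7330


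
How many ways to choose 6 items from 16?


C(16,6) = 16!/(6! × 10!)
= 20922789888000/(720 × 3628800)
= 8008

C(16,6) = 8008


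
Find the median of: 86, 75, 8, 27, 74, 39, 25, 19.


Sorted: 8, 19, 25, 27, 39, 74, 75, 86
n = 8 (even)
Middle values: 27 and 39
Median = (27+39)/2 = 33.0000

Median = 33.0000


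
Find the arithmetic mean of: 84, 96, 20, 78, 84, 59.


Sum = 84 + 96 + 20 + 78 + 84 + 59 = 421
n = 6
Mean = 421/6 = 70.1667

Mean = 70.1667


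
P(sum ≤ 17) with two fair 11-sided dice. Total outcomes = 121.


Total outcomes = 11×11 = 121
Favorable (sum ≤ 17): 106
P = 106/121 = 0.8760

P = 0.8760


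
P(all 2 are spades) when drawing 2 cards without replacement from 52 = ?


P(all spades) = (13/52) × (12/51)
= 0.0588

P = 0.0588


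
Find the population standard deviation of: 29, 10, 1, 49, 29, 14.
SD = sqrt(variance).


Mean = 22.0000
Variance = 246.0000
SD = sqrt(246.0000) = 15.6844

SD = 15.6844


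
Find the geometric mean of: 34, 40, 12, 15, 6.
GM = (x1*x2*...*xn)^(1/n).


Product = 34 × 40 × 12 × 15 × 6 = 1468800
GM = 1468800^(1/5) = 17.1156

GM = 17.1156


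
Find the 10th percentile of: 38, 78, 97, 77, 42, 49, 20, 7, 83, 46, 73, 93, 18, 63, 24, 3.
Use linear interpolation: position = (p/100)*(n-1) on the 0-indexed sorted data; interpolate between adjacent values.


Sorted: 3, 7, 18, 20, 24, 38, 42, 46, 49, 63, 73, 77, 78, 83, 93, 97
n = 16
Index = 10/100 * 15 = 1.5000
Lower = data[1] = 7, Upper = data[2] = 18
P10 = 7 + 0.5000*(11) = 12.5000

P10 = 12.5000


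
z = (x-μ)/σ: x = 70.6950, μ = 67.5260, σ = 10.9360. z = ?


z = (70.6950 - 67.5260)/10.9360
= 3.1690/10.9360
= 0.2898

z = 0.2898


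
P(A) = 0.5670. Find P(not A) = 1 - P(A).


P(not A) = 1 - 0.5670 = 0.4330

P(not A) = 0.4330


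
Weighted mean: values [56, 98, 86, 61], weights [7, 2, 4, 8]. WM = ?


Numerator = 56*7 + 98*2 + 86*4 + 61*8 = 1420
Denominator = 7 + 2 + 4 + 8 = 21
WM = 1420/21 = 67.6190

WM = 67.6190


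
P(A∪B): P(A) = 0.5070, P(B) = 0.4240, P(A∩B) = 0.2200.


P(A∪B) = 0.5070 + 0.4240 - 0.2200
= 0.9310 - 0.2200
= 0.7110

P(A∪B) = 0.7110


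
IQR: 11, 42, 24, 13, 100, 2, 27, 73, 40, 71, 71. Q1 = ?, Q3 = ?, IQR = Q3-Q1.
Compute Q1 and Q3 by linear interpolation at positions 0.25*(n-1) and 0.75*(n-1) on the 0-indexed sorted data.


Sorted: 2, 11, 13, 24, 27, 40, 42, 71, 71, 73, 100
Q1 (25th %ile) = 18.5000
Q3 (75th %ile) = 71.0000
IQR = 71.0000 - 18.5000 = 52.5000

IQR = 52.5000


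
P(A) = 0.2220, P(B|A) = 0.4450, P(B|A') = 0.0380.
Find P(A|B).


P(B) = P(B|A)*P(A) + P(B|A')*P(A')
= 0.4450*0.2220 + 0.0380*0.7780
= 0.098790 + 0.029564 = 0.128354
P(A|B) = 0.098790/0.128354 = 0.7697

P(A|B) = 0.7697


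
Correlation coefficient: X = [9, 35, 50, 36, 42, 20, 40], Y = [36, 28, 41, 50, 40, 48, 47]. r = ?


Mean X = 33.1429, Mean Y = 41.4286
SD X = 12.966204, SD Y = 7.168525
Cov = 8.938776
r = 8.938776/(12.966204*7.168525) = 0.0962

r = 0.0962


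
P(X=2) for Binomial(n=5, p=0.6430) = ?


C(5,2) = 10
p^2 = 0.413449
(1-p)^3 = 0.045499
P = 10 * 0.413449 * 0.045499 = 0.1881

P(X=2) = 0.1881


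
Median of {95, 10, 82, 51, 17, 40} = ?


Sorted: 10, 17, 40, 51, 82, 95
n = 6 (even)
Middle values: 40 and 51
Median = (40+51)/2 = 45.5000

Median = 45.5000


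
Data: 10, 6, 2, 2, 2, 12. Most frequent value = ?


Frequencies: 2:3, 6:1, 10:1, 12:1
Max frequency = 3
Mode = 2

Mode = 2


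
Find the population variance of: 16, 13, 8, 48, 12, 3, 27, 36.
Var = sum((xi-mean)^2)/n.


Mean = 20.3750
Squared deviations: 19.1406, 54.3906, 153.1406, 763.1406, 70.1406, 301.8906, 43.8906, 244.1406
Sum = 1649.8750
Variance = 1649.8750/8 = 206.2344

Variance = 206.2344


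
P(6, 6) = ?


P(6,6) = 6!/0!
= 720/1
= 720

P(6,6) = 720


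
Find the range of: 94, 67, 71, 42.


Max = 94, Min = 42
Range = 94 - 42 = 52

Range = 52


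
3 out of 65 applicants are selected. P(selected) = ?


P = 3/65 = 0.0462

P = 0.0462


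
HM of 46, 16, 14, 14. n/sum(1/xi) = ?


Sum of reciprocals = 1/46 + 1/16 + 1/14 + 1/14 = 0.227096
HM = 4/0.227096 = 17.6137

HM = 17.6137


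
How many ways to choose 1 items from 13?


C(13,1) = 13!/(1! × 12!)
= 6227020800/(1 × 479001600)
= 13

C(13,1) = 13


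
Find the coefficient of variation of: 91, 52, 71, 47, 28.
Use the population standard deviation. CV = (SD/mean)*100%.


Mean = 57.8000
SD = 21.5165
CV = (21.5165/57.8000)*100 = 37.2258%

CV = 37.2258%


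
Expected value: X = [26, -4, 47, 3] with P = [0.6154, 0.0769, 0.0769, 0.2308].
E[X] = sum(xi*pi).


E[X] = 26*0.6154 - 4*0.0769 + 47*0.0769 + 3*0.2308
= 16.0004 - 0.3076 + 3.6143 + 0.6924
= 19.9995

E[X] = 19.9995


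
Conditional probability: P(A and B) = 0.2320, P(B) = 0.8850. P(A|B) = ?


P(A|B) = 0.2320/0.8850 = 0.2621

P(A|B) = 0.2621


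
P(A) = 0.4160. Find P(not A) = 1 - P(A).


P(not A) = 1 - 0.4160 = 0.5840

P(not A) = 0.5840


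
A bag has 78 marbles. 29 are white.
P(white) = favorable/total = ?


P = 29/78 = 0.3718

P = 0.3718


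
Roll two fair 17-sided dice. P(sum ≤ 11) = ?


Total outcomes = 17×17 = 289
Favorable (sum ≤ 11): 55
P = 55/289 = 0.1903

P = 0.1903


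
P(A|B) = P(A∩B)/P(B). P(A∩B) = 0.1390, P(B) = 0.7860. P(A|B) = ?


P(A|B) = 0.1390/0.7860 = 0.1768

P(A|B) = 0.1768


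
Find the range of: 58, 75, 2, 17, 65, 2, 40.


Max = 75, Min = 2
Range = 75 - 2 = 73

Range = 73


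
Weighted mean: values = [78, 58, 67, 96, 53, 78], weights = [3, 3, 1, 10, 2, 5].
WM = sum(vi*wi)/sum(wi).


Numerator = 78*3 + 58*3 + 67*1 + 96*10 + 53*2 + 78*5 = 1931
Denominator = 3 + 3 + 1 + 10 + 2 + 5 = 24
WM = 1931/24 = 80.4583

WM = 80.4583


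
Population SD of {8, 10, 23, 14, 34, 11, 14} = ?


Mean = 16.2857
Variance = 72.2041
SD = sqrt(72.2041) = 8.4973

SD = 8.4973


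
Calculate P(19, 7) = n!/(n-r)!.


P(19,7) = 19!/12!
= 121645100408832000/479001600
= 253955520

P(19,7) = 253955520


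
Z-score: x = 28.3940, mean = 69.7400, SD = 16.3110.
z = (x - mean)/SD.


z = (28.3940 - 69.7400)/16.3110
= -41.3460/16.3110
= -2.5349

z = -2.5349


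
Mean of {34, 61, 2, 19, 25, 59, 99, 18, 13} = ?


Sum = 34 + 61 + 2 + 19 + 25 + 59 + 99 + 18 + 13 = 330
n = 9
Mean = 330/9 = 36.6667

Mean = 36.6667


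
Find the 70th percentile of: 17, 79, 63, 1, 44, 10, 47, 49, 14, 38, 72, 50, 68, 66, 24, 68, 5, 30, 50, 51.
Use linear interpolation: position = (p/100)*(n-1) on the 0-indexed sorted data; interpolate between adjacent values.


Sorted: 1, 5, 10, 14, 17, 24, 30, 38, 44, 47, 49, 50, 50, 51, 63, 66, 68, 68, 72, 79
n = 20
Index = 70/100 * 19 = 13.3000
Lower = data[13] = 51, Upper = data[14] = 63
P70 = 51 + 0.3000*(12) = 54.6000

P70 = 54.6000


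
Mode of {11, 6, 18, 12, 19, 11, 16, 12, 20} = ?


Frequencies: 6:1, 11:2, 12:2, 16:1, 18:1, 19:1, 20:1
Max frequency = 2
Mode = 11, 12

Mode = 11, 12


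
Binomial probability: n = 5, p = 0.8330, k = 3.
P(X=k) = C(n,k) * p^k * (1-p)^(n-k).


C(5,3) = 10
p^3 = 0.578010
(1-p)^2 = 0.027889
P = 10 * 0.578010 * 0.027889 = 0.1612

P(X=3) = 0.1612


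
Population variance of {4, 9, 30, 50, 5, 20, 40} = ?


Mean = 22.5714
Squared deviations: 344.8980, 184.1837, 55.1837, 752.3265, 308.7551, 6.6122, 303.7551
Sum = 1955.7143
Variance = 1955.7143/7 = 279.3878

Variance = 279.3878


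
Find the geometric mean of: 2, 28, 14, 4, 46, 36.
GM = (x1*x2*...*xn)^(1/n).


Product = 2 × 28 × 14 × 4 × 46 × 36 = 5193216
GM = 5193216^(1/6) = 13.1595

GM = 13.1595


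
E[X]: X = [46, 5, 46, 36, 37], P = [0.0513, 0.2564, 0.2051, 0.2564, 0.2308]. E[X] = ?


E[X] = 46*0.0513 + 5*0.2564 + 46*0.2051 + 36*0.2564 + 37*0.2308
= 2.3598 + 1.2820 + 9.4346 + 9.2304 + 8.5396
= 30.8464

E[X] = 30.8464


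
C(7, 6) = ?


C(7,6) = 7!/(6! × 1!)
= 5040/(720 × 1)
= 7

C(7,6) = 7


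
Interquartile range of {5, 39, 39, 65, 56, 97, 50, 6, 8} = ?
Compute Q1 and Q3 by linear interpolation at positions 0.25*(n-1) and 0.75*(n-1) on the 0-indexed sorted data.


Sorted: 5, 6, 8, 39, 39, 50, 56, 65, 97
Q1 (25th %ile) = 8.0000
Q3 (75th %ile) = 56.0000
IQR = 56.0000 - 8.0000 = 48.0000

IQR = 48.0000


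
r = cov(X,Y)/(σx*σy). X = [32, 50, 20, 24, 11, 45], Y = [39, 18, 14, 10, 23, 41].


Mean X = 30.3333, Mean Y = 24.1667
SD X = 13.695092, SD Y = 11.880189
Cov = 61.277778
r = 61.277778/(13.695092*11.880189) = 0.3766

r = 0.3766


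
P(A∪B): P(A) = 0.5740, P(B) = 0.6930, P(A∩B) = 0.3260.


P(A∪B) = 0.5740 + 0.6930 - 0.3260
= 1.2670 - 0.3260
= 0.9410

P(A∪B) = 0.9410


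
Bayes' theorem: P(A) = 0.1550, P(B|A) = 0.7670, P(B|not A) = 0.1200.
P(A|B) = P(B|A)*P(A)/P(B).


P(B) = P(B|A)*P(A) + P(B|A')*P(A')
= 0.7670*0.1550 + 0.1200*0.8450
= 0.118885 + 0.101400 = 0.220285
P(A|B) = 0.118885/0.220285 = 0.5397

P(A|B) = 0.5397


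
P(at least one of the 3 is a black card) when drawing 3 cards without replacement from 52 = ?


P(at least one) = 1 - P(none)
P(none) = (26/52) × (25/51) × (24/50) = 0.117647
P(at least one) = 1 - 0.117647 = 0.8824

P = 0.8824


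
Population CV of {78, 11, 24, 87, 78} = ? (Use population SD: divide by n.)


Mean = 55.6000
SD = 31.5506
CV = (31.5506/55.6000)*100 = 56.7457%

CV = 56.7457%


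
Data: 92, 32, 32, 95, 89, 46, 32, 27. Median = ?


Sorted: 27, 32, 32, 32, 46, 89, 92, 95
n = 8 (even)
Middle values: 32 and 46
Median = (32+46)/2 = 39.0000

Median = 39.0000


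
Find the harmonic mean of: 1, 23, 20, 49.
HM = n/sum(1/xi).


Sum of reciprocals = 1/1 + 1/23 + 1/20 + 1/49 = 1.113886
HM = 4/1.113886 = 3.5910

HM = 3.5910


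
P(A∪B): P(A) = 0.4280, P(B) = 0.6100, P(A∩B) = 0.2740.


P(A∪B) = 0.4280 + 0.6100 - 0.2740
= 1.0380 - 0.2740
= 0.7640

P(A∪B) = 0.7640


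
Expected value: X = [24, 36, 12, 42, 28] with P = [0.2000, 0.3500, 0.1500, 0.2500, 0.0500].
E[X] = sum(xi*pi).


E[X] = 24*0.2000 + 36*0.3500 + 12*0.1500 + 42*0.2500 + 28*0.0500
= 4.8000 + 12.6000 + 1.8000 + 10.5000 + 1.4000
= 31.1000

E[X] = 31.1000


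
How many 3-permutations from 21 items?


P(21,3) = 21!/18!
= 51090942171709440000/6402373705728000
= 7980

P(21,3) = 7980


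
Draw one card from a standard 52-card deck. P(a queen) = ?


4 queens in 52 cards
P = 4/52 = 0.0769

P = 0.0769


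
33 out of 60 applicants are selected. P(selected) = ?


P = 33/60 = 0.5500

P = 0.5500


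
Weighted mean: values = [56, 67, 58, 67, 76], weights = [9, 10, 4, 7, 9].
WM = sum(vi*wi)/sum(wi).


Numerator = 56*9 + 67*10 + 58*4 + 67*7 + 76*9 = 2559
Denominator = 9 + 10 + 4 + 7 + 9 = 39
WM = 2559/39 = 65.6154

WM = 65.6154


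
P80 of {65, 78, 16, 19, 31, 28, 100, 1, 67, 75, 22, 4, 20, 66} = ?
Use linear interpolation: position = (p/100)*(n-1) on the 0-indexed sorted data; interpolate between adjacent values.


Sorted: 1, 4, 16, 19, 20, 22, 28, 31, 65, 66, 67, 75, 78, 100
n = 14
Index = 80/100 * 13 = 10.4000
Lower = data[10] = 67, Upper = data[11] = 75
P80 = 67 + 0.4000*(8) = 70.2000

P80 = 70.2000


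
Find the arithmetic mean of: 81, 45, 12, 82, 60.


Sum = 81 + 45 + 12 + 82 + 60 = 280
n = 5
Mean = 280/5 = 56.0000

Mean = 56.0000


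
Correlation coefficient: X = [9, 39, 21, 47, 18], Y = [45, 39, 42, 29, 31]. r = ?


Mean X = 26.8000, Mean Y = 37.2000
SD X = 14.034244, SD Y = 6.209670
Cov = -51.160000
r = -51.160000/(14.034244*6.209670) = -0.5870

r = -0.5870


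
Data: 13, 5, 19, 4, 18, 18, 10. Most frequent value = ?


Frequencies: 4:1, 5:1, 10:1, 13:1, 18:2, 19:1
Max frequency = 2
Mode = 18

Mode = 18


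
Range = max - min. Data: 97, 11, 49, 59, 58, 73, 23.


Max = 97, Min = 11
Range = 97 - 11 = 86

Range = 86


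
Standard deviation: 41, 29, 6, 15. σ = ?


Mean = 22.7500
Variance = 178.1875
SD = sqrt(178.1875) = 13.3487

SD = 13.3487


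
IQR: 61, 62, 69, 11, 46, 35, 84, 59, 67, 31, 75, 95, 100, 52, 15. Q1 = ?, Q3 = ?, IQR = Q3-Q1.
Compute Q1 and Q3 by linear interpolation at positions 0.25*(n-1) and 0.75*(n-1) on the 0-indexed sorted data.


Sorted: 11, 15, 31, 35, 46, 52, 59, 61, 62, 67, 69, 75, 84, 95, 100
Q1 (25th %ile) = 40.5000
Q3 (75th %ile) = 72.0000
IQR = 72.0000 - 40.5000 = 31.5000

IQR = 31.5000


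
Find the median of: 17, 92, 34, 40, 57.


Sorted: 17, 34, 40, 57, 92
n = 5 (odd)
Middle value = 40

Median = 40


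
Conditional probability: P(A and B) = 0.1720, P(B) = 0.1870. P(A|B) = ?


P(A|B) = 0.1720/0.1870 = 0.9198

P(A|B) = 0.9198


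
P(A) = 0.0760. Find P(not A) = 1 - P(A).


P(not A) = 1 - 0.0760 = 0.9240

P(not A) = 0.9240


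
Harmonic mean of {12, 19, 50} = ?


Sum of reciprocals = 1/12 + 1/19 + 1/50 = 0.155965
HM = 3/0.155965 = 19.2351

HM = 19.2351


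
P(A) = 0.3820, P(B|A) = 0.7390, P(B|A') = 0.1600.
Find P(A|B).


P(B) = P(B|A)*P(A) + P(B|A')*P(A')
= 0.7390*0.3820 + 0.1600*0.6180
= 0.282298 + 0.098880 = 0.381178
P(A|B) = 0.282298/0.381178 = 0.7406

P(A|B) = 0.7406


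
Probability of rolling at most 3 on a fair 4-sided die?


Favorable outcomes (roll ≤ 3): 3
Total outcomes = 4
P = 3/4 = 0.7500

P = 0.7500


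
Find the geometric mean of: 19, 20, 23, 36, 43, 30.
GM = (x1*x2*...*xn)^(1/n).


Product = 19 × 20 × 23 × 36 × 43 × 30 = 405885600
GM = 405885600^(1/6) = 27.2103

GM = 27.2103


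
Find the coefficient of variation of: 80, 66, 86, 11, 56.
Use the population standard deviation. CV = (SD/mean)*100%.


Mean = 59.8000
SD = 26.5661
CV = (26.5661/59.8000)*100 = 44.4250%

CV = 44.4250%


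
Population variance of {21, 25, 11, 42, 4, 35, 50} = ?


Mean = 26.8571
Squared deviations: 34.3061, 3.4490, 251.4490, 229.3061, 522.4490, 66.3061, 535.5918
Sum = 1642.8571
Variance = 1642.8571/7 = 234.6939

Variance = 234.6939


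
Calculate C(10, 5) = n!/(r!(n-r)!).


C(10,5) = 10!/(5! × 5!)
= 3628800/(120 × 120)
= 252

C(10,5) = 252


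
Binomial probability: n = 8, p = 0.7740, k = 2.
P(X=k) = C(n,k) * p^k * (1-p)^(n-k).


C(8,2) = 28
p^2 = 0.599076
(1-p)^6 = 0.000133
P = 28 * 0.599076 * 0.000133 = 0.0022

P(X=2) = 0.0022


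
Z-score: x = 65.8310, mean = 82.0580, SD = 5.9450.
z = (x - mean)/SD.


z = (65.8310 - 82.0580)/5.9450
= -16.2270/5.9450
= -2.7295

z = -2.7295


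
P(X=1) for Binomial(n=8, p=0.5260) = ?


C(8,1) = 8
p^1 = 0.526000
(1-p)^7 = 0.005376
P = 8 * 0.526000 * 0.005376 = 0.0226

P(X=1) = 0.0226


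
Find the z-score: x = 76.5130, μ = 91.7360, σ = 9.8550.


z = (76.5130 - 91.7360)/9.8550
= -15.2230/9.8550
= -1.5447

z = -1.5447


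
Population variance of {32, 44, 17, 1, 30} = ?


Mean = 24.8000
Squared deviations: 51.8400, 368.6400, 60.8400, 566.4400, 27.0400
Sum = 1074.8000
Variance = 1074.8000/5 = 214.9600

Variance = 214.9600


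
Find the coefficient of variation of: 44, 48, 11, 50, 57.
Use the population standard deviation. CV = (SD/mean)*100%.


Mean = 42.0000
SD = 16.0624
CV = (16.0624/42.0000)*100 = 38.2438%

CV = 38.2438%


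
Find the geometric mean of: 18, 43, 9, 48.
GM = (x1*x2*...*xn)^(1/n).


Product = 18 × 43 × 9 × 48 = 334368
GM = 334368^(1/4) = 24.0467

GM = 24.0467


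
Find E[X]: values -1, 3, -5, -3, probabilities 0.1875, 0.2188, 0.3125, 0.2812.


E[X] = -1*0.1875 + 3*0.2188 - 5*0.3125 - 3*0.2812
= -0.1875 + 0.6564 - 1.5625 - 0.8436
= -1.9372

E[X] = -1.9372


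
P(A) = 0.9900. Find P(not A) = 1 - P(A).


P(not A) = 1 - 0.9900 = 0.0100

P(not A) = 0.0100


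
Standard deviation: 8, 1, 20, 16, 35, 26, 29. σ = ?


Mean = 19.2857
Variance = 122.7755
SD = sqrt(122.7755) = 11.0804

SD = 11.0804


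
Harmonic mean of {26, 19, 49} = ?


Sum of reciprocals = 1/26 + 1/19 + 1/49 = 0.111501
HM = 3/0.111501 = 26.9055

HM = 26.9055


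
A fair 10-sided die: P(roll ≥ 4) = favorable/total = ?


Favorable outcomes (roll ≥ 4): 7
Total outcomes = 10
P = 7/10 = 0.7000

P = 0.7000


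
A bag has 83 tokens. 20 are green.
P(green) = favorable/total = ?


P = 20/83 = 0.2410

P = 0.2410


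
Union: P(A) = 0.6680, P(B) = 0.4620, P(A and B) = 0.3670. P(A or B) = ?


P(A∪B) = 0.6680 + 0.4620 - 0.3670
= 1.1300 - 0.3670
= 0.7630

P(A∪B) = 0.7630


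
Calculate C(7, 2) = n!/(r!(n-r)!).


C(7,2) = 7!/(2! × 5!)
= 5040/(2 × 120)
= 21

C(7,2) = 21


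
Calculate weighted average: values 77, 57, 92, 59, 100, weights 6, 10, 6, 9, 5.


Numerator = 77*6 + 57*10 + 92*6 + 59*9 + 100*5 = 2615
Denominator = 6 + 10 + 6 + 9 + 5 = 36
WM = 2615/36 = 72.6389

WM = 72.6389


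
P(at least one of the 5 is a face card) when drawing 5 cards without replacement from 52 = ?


P(at least one) = 1 - P(none)
P(none) = (40/52) × (39/51) × (38/50) × (37/49) × (36/48) = 0.253181
P(at least one) = 1 - 0.253181 = 0.7468

P = 0.7468


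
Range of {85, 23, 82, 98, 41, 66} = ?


Max = 98, Min = 23
Range = 98 - 23 = 75

Range = 75


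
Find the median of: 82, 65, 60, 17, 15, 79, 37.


Sorted: 15, 17, 37, 60, 65, 79, 82
n = 7 (odd)
Middle value = 60

Median = 60


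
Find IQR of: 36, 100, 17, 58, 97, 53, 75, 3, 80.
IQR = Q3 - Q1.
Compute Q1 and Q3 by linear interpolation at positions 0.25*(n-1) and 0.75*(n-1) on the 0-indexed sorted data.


Sorted: 3, 17, 36, 53, 58, 75, 80, 97, 100
Q1 (25th %ile) = 36.0000
Q3 (75th %ile) = 80.0000
IQR = 80.0000 - 36.0000 = 44.0000

IQR = 44.0000


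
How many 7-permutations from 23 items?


P(23,7) = 23!/16!
= 25852016738884976640000/20922789888000
= 1235591280

P(23,7) = 1235591280


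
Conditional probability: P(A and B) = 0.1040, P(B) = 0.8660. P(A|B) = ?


P(A|B) = 0.1040/0.8660 = 0.1201

P(A|B) = 0.1201


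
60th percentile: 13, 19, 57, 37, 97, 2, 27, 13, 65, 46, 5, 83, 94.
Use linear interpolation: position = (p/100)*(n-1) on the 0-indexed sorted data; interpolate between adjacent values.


Sorted: 2, 5, 13, 13, 19, 27, 37, 46, 57, 65, 83, 94, 97
n = 13
Index = 60/100 * 12 = 7.2000
Lower = data[7] = 46, Upper = data[8] = 57
P60 = 46 + 0.2000*(11) = 48.2000

P60 = 48.2000


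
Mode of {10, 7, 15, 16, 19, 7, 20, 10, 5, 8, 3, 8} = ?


Frequencies: 3:1, 5:1, 7:2, 8:2, 10:2, 15:1, 16:1, 19:1, 20:1
Max frequency = 2
Mode = 7, 8, 10

Mode = 7, 8, 10


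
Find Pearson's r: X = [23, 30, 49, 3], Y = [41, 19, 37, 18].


Mean X = 26.2500, Mean Y = 28.7500
SD X = 16.452583, SD Y = 10.353140
Cov = 90.312500
r = 90.312500/(16.452583*10.353140) = 0.5302

r = 0.5302


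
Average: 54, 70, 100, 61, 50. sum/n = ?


Sum = 54 + 70 + 100 + 61 + 50 = 335
n = 5
Mean = 335/5 = 67.0000

Mean = 67.0000


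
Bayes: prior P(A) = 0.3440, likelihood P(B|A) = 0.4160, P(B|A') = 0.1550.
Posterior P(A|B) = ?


P(B) = P(B|A)*P(A) + P(B|A')*P(A')
= 0.4160*0.3440 + 0.1550*0.6560
= 0.143104 + 0.101680 = 0.244784
P(A|B) = 0.143104/0.244784 = 0.5846

P(A|B) = 0.5846


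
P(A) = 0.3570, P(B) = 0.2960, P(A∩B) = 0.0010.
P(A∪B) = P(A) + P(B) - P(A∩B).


P(A∪B) = 0.3570 + 0.2960 - 0.0010
= 0.6530 - 0.0010
= 0.6520

P(A∪B) = 0.6520


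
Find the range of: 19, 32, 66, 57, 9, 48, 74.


Max = 74, Min = 9
Range = 74 - 9 = 65

Range = 65


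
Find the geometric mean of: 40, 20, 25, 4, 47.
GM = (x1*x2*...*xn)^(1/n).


Product = 40 × 20 × 25 × 4 × 47 = 3760000
GM = 3760000^(1/5) = 20.6556

GM = 20.6556


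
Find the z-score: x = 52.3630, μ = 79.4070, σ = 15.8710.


z = (52.3630 - 79.4070)/15.8710
= -27.0440/15.8710
= -1.7040

z = -1.7040


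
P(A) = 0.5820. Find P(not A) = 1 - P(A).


P(not A) = 1 - 0.5820 = 0.4180

P(not A) = 0.4180


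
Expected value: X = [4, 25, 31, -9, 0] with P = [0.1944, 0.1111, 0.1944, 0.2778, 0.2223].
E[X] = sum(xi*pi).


E[X] = 4*0.1944 + 25*0.1111 + 31*0.1944 - 9*0.2778 + 0*0.2223
= 0.7776 + 2.7775 + 6.0264 - 2.5002 + 0
= 7.0813

E[X] = 7.0813


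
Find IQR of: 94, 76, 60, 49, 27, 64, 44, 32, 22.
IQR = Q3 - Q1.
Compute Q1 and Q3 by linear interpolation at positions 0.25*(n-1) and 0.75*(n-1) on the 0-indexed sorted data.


Sorted: 22, 27, 32, 44, 49, 60, 64, 76, 94
Q1 (25th %ile) = 32.0000
Q3 (75th %ile) = 64.0000
IQR = 64.0000 - 32.0000 = 32.0000

IQR = 32.0000


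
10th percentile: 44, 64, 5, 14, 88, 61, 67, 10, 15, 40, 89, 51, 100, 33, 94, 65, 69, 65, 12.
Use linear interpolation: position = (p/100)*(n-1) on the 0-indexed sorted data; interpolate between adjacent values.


Sorted: 5, 10, 12, 14, 15, 33, 40, 44, 51, 61, 64, 65, 65, 67, 69, 88, 89, 94, 100
n = 19
Index = 10/100 * 18 = 1.8000
Lower = data[1] = 10, Upper = data[2] = 12
P10 = 10 + 0.8000*(2) = 11.6000

P10 = 11.6000


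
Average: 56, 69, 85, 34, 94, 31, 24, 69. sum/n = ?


Sum = 56 + 69 + 85 + 34 + 94 + 31 + 24 + 69 = 462
n = 8
Mean = 462/8 = 57.7500

Mean = 57.7500


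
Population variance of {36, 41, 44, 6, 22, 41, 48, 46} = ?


Mean = 35.5000
Squared deviations: 0.2500, 30.2500, 72.2500, 870.2500, 182.2500, 30.2500, 156.2500, 110.2500
Sum = 1452.0000
Variance = 1452.0000/8 = 181.5000

Variance = 181.5000


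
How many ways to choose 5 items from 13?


C(13,5) = 13!/(5! × 8!)
= 6227020800/(120 × 40320)
= 1287

C(13,5) = 1287


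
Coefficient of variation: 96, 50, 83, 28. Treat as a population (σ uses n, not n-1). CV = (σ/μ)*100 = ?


Mean = 64.2500
SD = 26.8177
CV = (26.8177/64.2500)*100 = 41.7396%

CV = 41.7396%


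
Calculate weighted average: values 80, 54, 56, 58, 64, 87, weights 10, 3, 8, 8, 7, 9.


Numerator = 80*10 + 54*3 + 56*8 + 58*8 + 64*7 + 87*9 = 3105
Denominator = 10 + 3 + 8 + 8 + 7 + 9 = 45
WM = 3105/45 = 69.0000

WM = 69.0000


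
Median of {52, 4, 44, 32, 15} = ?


Sorted: 4, 15, 32, 44, 52
n = 5 (odd)
Middle value = 32

Median = 32


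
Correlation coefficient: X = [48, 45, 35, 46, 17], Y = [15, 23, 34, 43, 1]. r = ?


Mean X = 38.2000, Mean Y = 23.2000
SD X = 11.513470, SD Y = 14.620534
Cov = 101.760000
r = 101.760000/(11.513470*14.620534) = 0.6045

r = 0.6045


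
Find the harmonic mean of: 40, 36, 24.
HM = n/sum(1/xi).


Sum of reciprocals = 1/40 + 1/36 + 1/24 = 0.094444
HM = 3/0.094444 = 31.7647

HM = 31.7647


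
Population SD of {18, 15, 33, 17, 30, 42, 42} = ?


Mean = 28.1429
Variance = 115.8367
SD = sqrt(115.8367) = 10.7627

SD = 10.7627


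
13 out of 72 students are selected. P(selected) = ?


P = 13/72 = 0.1806

P = 0.1806


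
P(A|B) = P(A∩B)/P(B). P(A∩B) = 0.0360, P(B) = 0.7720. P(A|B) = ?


P(A|B) = 0.0360/0.7720 = 0.0466

P(A|B) = 0.0466


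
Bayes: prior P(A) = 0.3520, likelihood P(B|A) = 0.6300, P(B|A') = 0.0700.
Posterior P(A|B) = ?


P(B) = P(B|A)*P(A) + P(B|A')*P(A')
= 0.6300*0.3520 + 0.0700*0.6480
= 0.221760 + 0.045360 = 0.267120
P(A|B) = 0.221760/0.267120 = 0.8302

P(A|B) = 0.8302


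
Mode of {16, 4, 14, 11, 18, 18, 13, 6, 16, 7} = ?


Frequencies: 4:1, 6:1, 7:1, 11:1, 13:1, 14:1, 16:2, 18:2
Max frequency = 2
Mode = 16, 18

Mode = 16, 18


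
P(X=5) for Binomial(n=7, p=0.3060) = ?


C(7,5) = 21
p^5 = 0.002683
(1-p)^2 = 0.481636
P = 21 * 0.002683 * 0.481636 = 0.0271

P(X=5) = 0.0271


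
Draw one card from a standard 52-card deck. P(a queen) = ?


4 queens in 52 cards
P = 4/52 = 0.0769

P = 0.0769


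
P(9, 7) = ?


P(9,7) = 9!/2!
= 362880/2
= 181440

P(9,7) = 181440


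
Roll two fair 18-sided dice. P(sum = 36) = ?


Total outcomes = 18×18 = 324
Favorable (sum = 36): 1
P = 1/324 = 0.0031

P = 0.0031


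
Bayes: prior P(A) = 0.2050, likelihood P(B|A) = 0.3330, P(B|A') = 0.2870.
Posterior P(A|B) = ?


P(B) = P(B|A)*P(A) + P(B|A')*P(A')
= 0.3330*0.2050 + 0.2870*0.7950
= 0.068265 + 0.228165 = 0.296430
P(A|B) = 0.068265/0.296430 = 0.2303

P(A|B) = 0.2303


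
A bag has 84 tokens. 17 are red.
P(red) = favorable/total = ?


P = 17/84 = 0.2024

P = 0.2024


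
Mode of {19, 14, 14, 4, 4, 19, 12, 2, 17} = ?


Frequencies: 2:1, 4:2, 12:1, 14:2, 17:1, 19:2
Max frequency = 2
Mode = 4, 14, 19

Mode = 4, 14, 19


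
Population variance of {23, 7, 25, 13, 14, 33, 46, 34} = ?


Mean = 24.3750
Squared deviations: 1.8906, 301.8906, 0.3906, 129.3906, 107.6406, 74.3906, 467.6406, 92.6406
Sum = 1175.8750
Variance = 1175.8750/8 = 146.9844

Variance = 146.9844


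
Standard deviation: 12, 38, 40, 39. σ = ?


Mean = 32.2500
Variance = 137.1875
SD = sqrt(137.1875) = 11.7127

SD = 11.7127


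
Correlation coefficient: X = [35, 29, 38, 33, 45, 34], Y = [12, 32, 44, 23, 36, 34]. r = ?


Mean X = 35.6667, Mean Y = 30.1667
SD X = 4.955356, SD Y = 10.204846
Cov = 16.555556
r = 16.555556/(4.955356*10.204846) = 0.3274

r = 0.3274


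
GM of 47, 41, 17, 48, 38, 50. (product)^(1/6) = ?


Product = 47 × 41 × 17 × 48 × 38 × 50 = 2987620800
GM = 2987620800^(1/6) = 37.9508

GM = 37.9508


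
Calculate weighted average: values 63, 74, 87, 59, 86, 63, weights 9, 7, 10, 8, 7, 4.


Numerator = 63*9 + 74*7 + 87*10 + 59*8 + 86*7 + 63*4 = 3281
Denominator = 9 + 7 + 10 + 8 + 7 + 4 = 45
WM = 3281/45 = 72.9111

WM = 72.9111


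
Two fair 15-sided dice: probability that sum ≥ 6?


Total outcomes = 15×15 = 225
Favorable (sum ≥ 6): 215
P = 215/225 = 0.9556

P = 0.9556


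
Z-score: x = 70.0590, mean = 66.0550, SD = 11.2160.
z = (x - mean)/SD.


z = (70.0590 - 66.0550)/11.2160
= 4.0040/11.2160
= 0.3570

z = 0.3570


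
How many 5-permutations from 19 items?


P(19,5) = 19!/14!
= 121645100408832000/87178291200
= 1395360

P(19,5) = 1395360


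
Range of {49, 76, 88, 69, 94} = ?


Max = 94, Min = 49
Range = 94 - 49 = 45

Range = 45


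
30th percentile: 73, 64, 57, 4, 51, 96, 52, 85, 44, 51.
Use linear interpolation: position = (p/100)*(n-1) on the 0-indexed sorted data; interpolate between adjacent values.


Sorted: 4, 44, 51, 51, 52, 57, 64, 73, 85, 96
n = 10
Index = 30/100 * 9 = 2.7000
Lower = data[2] = 51, Upper = data[3] = 51
P30 = 51 + 0.7000*(0) = 51.0000

P30 = 51.0000


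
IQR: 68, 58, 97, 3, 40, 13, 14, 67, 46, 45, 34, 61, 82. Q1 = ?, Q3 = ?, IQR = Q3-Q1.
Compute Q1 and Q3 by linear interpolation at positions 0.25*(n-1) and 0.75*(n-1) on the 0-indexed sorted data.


Sorted: 3, 13, 14, 34, 40, 45, 46, 58, 61, 67, 68, 82, 97
Q1 (25th %ile) = 34.0000
Q3 (75th %ile) = 67.0000
IQR = 67.0000 - 34.0000 = 33.0000

IQR = 33.0000


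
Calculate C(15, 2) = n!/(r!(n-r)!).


C(15,2) = 15!/(2! × 13!)
= 1307674368000/(2 × 6227020800)
= 105

C(15,2) = 105


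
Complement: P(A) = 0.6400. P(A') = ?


P(not A) = 1 - 0.6400 = 0.3600

P(not A) = 0.3600


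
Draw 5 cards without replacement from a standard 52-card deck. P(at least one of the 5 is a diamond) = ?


P(at least one) = 1 - P(none)
P(none) = (39/52) × (38/51) × (37/50) × (36/49) × (35/48) = 0.221534
P(at least one) = 1 - 0.221534 = 0.7785

P = 0.7785
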